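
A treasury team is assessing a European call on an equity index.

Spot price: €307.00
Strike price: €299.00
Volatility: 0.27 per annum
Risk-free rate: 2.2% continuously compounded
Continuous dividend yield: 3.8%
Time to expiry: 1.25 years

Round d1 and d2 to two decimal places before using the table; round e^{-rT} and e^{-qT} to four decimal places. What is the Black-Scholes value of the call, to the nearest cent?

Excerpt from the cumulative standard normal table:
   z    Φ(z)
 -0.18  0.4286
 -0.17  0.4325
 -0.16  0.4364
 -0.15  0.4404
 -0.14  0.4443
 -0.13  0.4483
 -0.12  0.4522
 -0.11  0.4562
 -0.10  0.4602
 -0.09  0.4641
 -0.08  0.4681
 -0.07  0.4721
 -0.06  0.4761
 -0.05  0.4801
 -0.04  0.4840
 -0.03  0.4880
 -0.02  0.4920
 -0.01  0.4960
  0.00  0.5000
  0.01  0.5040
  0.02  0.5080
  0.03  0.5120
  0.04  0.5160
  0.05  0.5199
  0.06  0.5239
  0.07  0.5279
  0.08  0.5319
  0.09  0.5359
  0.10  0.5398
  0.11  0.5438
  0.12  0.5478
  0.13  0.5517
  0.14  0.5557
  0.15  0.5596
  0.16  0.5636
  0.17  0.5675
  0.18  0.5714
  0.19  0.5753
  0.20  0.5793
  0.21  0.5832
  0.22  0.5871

σ√T = 0.27 × 1.1180 = 0.3019
d₁ = [ln(307/299) + (0.022 − 0.038 + ½·0.27²)·1.25] / (σ√T) = (0.0264 + 0.0256) / 0.3019 = 0.1721 ⇒ 0.17
d₂ = 0.1721 − 0.3019 = -0.1297 ⇒ -0.13
exp(−qT) = exp(−0.038·1.25) = 0.9536;  exp(−rT) = exp(−0.022·1.25) = 0.9729
N(d₁) = N(0.17) = 0.5675;  N(d₂) = N(-0.13) = 0.4483
C = 307·0.9536·0.5675 − 299·0.9729·0.4483 = 166.1386 − 130.4092 = 35.7294

€35.73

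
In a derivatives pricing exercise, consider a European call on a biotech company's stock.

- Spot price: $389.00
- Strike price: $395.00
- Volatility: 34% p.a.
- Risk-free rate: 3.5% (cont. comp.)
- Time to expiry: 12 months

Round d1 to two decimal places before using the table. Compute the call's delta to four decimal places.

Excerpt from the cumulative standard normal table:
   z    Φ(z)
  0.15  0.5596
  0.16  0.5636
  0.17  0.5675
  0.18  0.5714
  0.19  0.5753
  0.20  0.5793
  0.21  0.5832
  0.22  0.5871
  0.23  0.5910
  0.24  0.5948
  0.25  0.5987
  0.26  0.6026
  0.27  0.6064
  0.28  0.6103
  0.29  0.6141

T = 1;  σ√T = 0.3400
d₁ = [ln(389/395) + (0.035 + ½·0.34²)·1] / (σ√T) = (-0.0153 + 0.0928) / 0.3400 = 0.2279 which rounds to 0.23
N(d₁) = N(0.23) = 0.5910
Δ_call = N(d₁) = 0.5910

0.5910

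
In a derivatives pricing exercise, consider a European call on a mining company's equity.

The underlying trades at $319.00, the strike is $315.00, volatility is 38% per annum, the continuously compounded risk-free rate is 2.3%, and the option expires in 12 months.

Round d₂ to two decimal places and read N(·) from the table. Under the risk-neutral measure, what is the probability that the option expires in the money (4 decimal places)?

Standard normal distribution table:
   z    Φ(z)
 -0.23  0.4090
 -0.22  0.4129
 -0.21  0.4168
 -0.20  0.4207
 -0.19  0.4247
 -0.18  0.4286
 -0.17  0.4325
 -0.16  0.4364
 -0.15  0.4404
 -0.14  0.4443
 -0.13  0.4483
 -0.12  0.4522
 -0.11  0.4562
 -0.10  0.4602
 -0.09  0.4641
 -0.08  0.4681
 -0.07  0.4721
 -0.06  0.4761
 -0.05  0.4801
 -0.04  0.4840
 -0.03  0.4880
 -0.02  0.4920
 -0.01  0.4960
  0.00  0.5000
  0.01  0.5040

σ√T = 0.38·√1 = 0.3800
ln(S/K) + (r + σ²/2)T = ln(319/315) + (0.023 + 0.38²/2)·1 = 0.0126 + 0.0952 = 0.1078
d₁ = 0.1078 / 0.3800 = 0.2837 ⇒ 0.28
d₂ = d₁ − σ√T = 0.2837 − 0.3800 = -0.0963 ⇒ -0.10
Pr(exercise) under Q = N(d₂) = 0.4602

0.4602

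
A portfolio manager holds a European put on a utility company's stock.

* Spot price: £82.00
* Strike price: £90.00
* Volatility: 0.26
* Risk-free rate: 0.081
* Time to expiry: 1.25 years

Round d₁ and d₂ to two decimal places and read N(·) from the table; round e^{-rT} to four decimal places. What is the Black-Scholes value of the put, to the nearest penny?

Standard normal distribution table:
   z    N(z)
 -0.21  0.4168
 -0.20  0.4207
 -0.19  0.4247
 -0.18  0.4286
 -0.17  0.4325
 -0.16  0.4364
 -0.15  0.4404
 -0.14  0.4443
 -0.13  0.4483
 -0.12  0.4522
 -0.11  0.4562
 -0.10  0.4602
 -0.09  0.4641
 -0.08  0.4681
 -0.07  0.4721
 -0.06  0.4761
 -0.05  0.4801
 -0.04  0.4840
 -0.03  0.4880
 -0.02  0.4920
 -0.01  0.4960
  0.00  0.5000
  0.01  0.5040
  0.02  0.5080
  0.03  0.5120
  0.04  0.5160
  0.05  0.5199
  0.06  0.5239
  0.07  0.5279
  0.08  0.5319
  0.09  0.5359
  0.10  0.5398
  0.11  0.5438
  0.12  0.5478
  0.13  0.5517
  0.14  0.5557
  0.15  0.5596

T = 1.25;  σ√T = 0.2907
d₁ = [ln(82/90) + (0.081 + 0.26²/2)·1.25] / 0.2907 = [-0.0931 + 0.1435] / 0.2907 = 0.1734 which rounds to 0.17
d₂ = d₁ − σ√T = 0.1734 − 0.2907 = -0.1173 which rounds to -0.12
e^(−rT) = e^(−0.081·1.25) = 0.9037
N(−d₂) = N(0.12) = 0.5478;  N(−d₁) = N(-0.17) = 0.4325
P = 90·0.9037·0.5478 − 82·0.4325 = 44.5542 − 35.4650 = 9.0892

£9.09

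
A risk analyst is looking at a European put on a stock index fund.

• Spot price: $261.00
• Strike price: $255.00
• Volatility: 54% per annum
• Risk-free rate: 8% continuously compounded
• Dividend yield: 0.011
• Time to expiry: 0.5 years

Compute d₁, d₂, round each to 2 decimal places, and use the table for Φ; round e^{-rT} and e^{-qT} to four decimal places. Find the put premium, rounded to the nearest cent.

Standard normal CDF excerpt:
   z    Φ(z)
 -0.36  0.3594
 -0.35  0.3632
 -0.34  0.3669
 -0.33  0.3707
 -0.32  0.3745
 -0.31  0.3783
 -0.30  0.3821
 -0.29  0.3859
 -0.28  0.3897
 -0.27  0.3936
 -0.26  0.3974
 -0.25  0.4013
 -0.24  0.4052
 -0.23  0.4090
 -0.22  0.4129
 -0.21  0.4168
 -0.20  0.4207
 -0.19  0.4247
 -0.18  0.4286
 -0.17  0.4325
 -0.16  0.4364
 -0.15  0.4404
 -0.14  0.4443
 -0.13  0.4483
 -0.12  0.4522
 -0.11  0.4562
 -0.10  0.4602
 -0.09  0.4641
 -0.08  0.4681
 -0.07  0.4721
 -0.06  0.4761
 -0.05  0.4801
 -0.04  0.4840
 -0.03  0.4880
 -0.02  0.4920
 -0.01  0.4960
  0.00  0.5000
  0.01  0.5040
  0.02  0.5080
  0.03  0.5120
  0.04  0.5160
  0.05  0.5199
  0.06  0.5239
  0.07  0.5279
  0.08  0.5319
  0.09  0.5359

T = 0.5;  σ√T = 0.3818
d₁ = [ln(261/255) + (0.08 − 0.011 + 0.54²/2)·0.5] / 0.3818 = [0.0233 + 0.1074] / 0.3818 = 0.3422 → 0.34
d₂ = d₁ − σ√T = 0.3422 − 0.3818 = -0.0397 → -0.04
exp(−qT) = exp(−0.011·0.5) = 0.9945;  exp(−rT) = exp(−0.08·0.5) = 0.9608
N(−d₂) = N(0.04) = 0.5160;  N(−d₁) = N(-0.34) = 0.3669
P = 255·0.9608·0.5160 − 261·0.9945·0.3669 = 126.4221 − 95.2342 = 31.1878

$31.19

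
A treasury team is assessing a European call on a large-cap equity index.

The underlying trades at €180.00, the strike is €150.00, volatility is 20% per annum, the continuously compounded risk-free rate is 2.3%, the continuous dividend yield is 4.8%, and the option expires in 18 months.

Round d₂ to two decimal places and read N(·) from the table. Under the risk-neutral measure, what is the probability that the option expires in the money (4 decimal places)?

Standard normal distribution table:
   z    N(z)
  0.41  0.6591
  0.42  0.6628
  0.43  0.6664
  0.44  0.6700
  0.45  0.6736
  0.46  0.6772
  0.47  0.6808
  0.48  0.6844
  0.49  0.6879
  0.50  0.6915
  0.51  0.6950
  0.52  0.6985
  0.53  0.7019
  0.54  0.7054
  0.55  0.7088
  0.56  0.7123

0.6808

σ√T = 0.2 × 1.2247 = 0.2449
d₁ = [ln(180/150) + (0.023 − 0.048 + ½·0.2²)·1.5] / (σ√T) = (0.1823 − 0.0075) / 0.2449 = 0.7137 which rounds to 0.71
d₂ = 0.7137 − 0.2449 = 0.4688 which rounds to 0.47
Pr(exercise) under Q = N(d₂) = 0.6808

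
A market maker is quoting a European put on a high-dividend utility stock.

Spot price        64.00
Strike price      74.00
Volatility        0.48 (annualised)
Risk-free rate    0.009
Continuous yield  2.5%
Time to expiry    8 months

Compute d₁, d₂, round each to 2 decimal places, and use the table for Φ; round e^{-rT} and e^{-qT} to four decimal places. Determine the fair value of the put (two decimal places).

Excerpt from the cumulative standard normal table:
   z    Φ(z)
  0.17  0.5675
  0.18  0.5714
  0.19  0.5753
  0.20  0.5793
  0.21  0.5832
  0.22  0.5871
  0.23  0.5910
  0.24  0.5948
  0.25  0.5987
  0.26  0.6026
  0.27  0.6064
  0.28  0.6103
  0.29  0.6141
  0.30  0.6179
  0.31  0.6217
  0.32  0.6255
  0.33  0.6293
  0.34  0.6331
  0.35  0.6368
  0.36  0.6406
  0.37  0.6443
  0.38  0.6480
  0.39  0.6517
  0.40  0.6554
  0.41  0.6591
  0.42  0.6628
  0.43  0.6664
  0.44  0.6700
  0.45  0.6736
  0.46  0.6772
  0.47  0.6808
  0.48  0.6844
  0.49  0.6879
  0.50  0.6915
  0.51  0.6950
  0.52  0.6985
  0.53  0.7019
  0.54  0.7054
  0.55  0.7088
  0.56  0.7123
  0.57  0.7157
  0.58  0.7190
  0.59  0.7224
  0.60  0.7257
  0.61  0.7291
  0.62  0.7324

16.67

σ√T = 0.48 × 0.8165 = 0.3919
d₁ = [ln(64/74) + (0.009 − 0.025 + 0.48²/2)·0.6667] / 0.3919 = [-0.1452 + 0.0661] / 0.3919 = -0.2017 ⇒ -0.20
d₂ = d₁ − σ√T = -0.2017 − 0.3919 = -0.5936 ⇒ -0.59
exp(−qT) = exp(−0.025·0.6667) = 0.9835;  exp(−rT) = exp(−0.009·0.6667) = 0.9940
N(−d₂) = N(0.59) = 0.7224;  N(−d₁) = N(0.20) = 0.5793
P = 74·0.9940·0.7224 − 64·0.9835·0.5793 = 53.1369 − 36.4635 = 16.6734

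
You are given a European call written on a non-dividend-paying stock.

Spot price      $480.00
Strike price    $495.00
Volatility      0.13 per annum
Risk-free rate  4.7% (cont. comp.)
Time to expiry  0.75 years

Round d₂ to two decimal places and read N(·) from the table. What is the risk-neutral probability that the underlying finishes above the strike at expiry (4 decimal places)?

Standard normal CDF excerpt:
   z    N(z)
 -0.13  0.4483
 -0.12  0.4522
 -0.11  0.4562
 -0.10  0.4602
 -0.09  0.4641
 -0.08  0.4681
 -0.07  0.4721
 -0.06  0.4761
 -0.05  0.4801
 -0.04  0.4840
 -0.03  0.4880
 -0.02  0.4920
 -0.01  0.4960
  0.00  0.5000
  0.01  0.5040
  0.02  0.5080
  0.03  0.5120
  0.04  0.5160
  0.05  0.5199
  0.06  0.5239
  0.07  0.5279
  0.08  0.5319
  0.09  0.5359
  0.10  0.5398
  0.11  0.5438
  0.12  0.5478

T = 0.75;  σ√T = 0.1126
d₁ = [ln(480/495) + (0.047 + 0.13²/2)·0.75] / 0.1126 = [-0.0308 + 0.0416] / 0.1126 = 0.0961 → 0.10
d₂ = d₁ − σ√T = 0.0961 − 0.1126 = -0.0165 → -0.02
Risk-neutral Pr[S_T > K] = N(d₂) = N(-0.02) = 0.4920

0.4920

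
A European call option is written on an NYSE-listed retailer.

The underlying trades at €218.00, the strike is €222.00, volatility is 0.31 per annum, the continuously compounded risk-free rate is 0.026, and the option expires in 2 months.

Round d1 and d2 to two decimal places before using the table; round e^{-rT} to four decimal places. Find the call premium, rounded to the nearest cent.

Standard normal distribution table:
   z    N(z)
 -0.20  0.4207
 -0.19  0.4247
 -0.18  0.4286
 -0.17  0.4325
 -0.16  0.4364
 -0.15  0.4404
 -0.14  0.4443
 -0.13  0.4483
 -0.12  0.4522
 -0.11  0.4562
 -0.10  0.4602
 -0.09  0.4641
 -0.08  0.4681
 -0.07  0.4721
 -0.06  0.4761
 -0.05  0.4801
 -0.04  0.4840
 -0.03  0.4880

σ√T = 0.31·√0.1667 = 0.1266
d₁ = [ln(218/222) + (0.026 + 0.31²/2)·0.1667] / 0.1266 = [-0.0182 + 0.0123] / 0.1266 = -0.0462 → -0.05
d₂ = d₁ − σ√T = -0.0462 − 0.1266 = -0.1727 → -0.17
e^(−rT) = e^(−0.026·0.1667) = 0.9957
C = 218·N(-0.05) − 222·0.9957·N(-0.17) = 218·0.4801 − 222·0.9957·0.4325 = 104.6618 − 95.6021 = 9.0597

€9.06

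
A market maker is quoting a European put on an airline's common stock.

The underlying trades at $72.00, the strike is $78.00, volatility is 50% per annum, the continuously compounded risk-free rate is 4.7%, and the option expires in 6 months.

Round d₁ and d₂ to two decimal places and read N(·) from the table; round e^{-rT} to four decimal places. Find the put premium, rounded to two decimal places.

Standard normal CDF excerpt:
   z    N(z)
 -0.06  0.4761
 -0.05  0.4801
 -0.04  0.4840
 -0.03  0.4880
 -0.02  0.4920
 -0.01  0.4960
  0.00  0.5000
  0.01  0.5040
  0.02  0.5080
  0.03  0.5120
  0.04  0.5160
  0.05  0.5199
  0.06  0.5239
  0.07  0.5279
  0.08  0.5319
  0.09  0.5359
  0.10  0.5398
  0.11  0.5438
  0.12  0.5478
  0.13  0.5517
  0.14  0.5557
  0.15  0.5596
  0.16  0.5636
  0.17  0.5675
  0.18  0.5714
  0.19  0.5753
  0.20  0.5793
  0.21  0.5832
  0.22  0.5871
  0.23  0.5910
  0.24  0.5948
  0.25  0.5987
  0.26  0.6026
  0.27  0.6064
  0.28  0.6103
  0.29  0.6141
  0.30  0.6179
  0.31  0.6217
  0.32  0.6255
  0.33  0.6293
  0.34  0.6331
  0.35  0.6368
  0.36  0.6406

T = 0.5;  σ√T = 0.3536
ln(S/K) + (r + σ²/2)T = ln(72/78) + (0.047 + 0.5²/2)·0.5 = -0.0800 + 0.0860 = 0.0060
d₁ = 0.0060 / 0.3536 = 0.0168 ≈ 0.02
d₂ = d₁ − σ√T = 0.0168 − 0.3536 = -0.3367 ≈ -0.34
e^(−rT) = e^(−0.047·0.5) = 0.9768
N(−d₂) = N(0.34) = 0.6331;  N(−d₁) = N(-0.02) = 0.4920
P = 78·0.9768·0.6331 − 72·0.4920 = 48.2361 − 35.4240 = 12.8121

$12.81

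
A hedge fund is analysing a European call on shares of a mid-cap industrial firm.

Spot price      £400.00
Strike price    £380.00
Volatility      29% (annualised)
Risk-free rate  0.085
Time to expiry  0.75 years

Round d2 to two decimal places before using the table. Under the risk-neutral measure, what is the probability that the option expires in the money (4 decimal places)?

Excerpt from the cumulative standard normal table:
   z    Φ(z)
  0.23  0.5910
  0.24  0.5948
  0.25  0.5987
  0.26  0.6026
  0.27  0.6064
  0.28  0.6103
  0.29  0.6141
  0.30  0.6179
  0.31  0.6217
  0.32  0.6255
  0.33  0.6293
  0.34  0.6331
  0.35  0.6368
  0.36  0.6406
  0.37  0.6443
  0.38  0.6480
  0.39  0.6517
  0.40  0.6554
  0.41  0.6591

σ√T = 0.29 × 0.8660 = 0.2511
d₁ = [ln(400/380) + (0.085 + 0.29²/2)·0.75] / 0.2511 = [0.0513 + 0.0953] / 0.2511 = 0.5836 → 0.58
d₂ = d₁ − σ√T = 0.5836 − 0.2511 = 0.3325 → 0.33
Pr(exercise) under Q = N(d₂) = 0.6293

0.6293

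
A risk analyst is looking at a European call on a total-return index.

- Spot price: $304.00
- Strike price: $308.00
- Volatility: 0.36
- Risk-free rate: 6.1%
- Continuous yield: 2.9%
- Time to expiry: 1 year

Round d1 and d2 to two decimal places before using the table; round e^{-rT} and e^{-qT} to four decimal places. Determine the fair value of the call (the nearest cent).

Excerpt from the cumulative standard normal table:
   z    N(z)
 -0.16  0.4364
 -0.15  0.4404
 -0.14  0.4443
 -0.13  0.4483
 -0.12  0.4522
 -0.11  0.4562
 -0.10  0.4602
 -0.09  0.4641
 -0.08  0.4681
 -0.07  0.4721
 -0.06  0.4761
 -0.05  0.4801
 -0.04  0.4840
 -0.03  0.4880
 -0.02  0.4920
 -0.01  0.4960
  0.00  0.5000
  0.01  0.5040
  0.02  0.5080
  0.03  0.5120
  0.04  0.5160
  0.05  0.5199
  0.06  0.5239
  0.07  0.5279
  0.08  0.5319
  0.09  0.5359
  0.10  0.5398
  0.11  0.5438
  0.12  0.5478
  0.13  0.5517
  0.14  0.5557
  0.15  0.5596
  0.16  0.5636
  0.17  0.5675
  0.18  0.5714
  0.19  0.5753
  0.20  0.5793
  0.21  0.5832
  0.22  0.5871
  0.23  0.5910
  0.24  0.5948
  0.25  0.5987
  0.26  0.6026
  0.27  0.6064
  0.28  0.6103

$44.62

T = 1;  σ√T = 0.3600
ln(S/K) + (r − q + σ²/2)T = ln(304/308) + (0.061 − 0.029 + 0.36²/2)·1 = -0.0131 + 0.0968 = 0.0837
d₁ = 0.0837 / 0.3600 = 0.2326 which rounds to 0.23
d₂ = d₁ − σ√T = 0.2326 − 0.3600 = -0.1274 which rounds to -0.13
e^(−qT) = e^(−0.029·1) = 0.9714;  e^(−rT) = e^(−0.061·1) = 0.9408
N(d₁) = N(0.23) = 0.5910;  N(d₂) = N(-0.13) = 0.4483
C = 304·0.9714·0.5910 − 308·0.9408·0.4483 = 174.5256 − 129.9023 = 44.6233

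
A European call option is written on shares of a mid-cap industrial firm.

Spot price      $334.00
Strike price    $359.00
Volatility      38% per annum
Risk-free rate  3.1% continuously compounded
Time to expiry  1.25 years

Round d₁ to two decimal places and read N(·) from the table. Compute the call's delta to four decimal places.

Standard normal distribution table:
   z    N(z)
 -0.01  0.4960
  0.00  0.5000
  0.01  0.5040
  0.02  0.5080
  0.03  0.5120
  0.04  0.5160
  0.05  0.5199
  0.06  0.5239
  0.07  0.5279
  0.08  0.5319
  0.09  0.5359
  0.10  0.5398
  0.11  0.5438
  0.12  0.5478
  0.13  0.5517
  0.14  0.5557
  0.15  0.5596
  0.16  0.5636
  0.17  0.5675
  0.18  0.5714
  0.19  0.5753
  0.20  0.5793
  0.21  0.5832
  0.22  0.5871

0.5517

σ√T = 0.38·√1.25 = 0.4249
d₁ = [ln(334/359) + (0.031 + 0.38²/2)·1.25] / 0.4249 = [-0.0722 + 0.1290] / 0.4249 = 0.1337 which rounds to 0.13
N(d₁) = N(0.13) = 0.5517
Δ_call = N(d₁) = 0.5517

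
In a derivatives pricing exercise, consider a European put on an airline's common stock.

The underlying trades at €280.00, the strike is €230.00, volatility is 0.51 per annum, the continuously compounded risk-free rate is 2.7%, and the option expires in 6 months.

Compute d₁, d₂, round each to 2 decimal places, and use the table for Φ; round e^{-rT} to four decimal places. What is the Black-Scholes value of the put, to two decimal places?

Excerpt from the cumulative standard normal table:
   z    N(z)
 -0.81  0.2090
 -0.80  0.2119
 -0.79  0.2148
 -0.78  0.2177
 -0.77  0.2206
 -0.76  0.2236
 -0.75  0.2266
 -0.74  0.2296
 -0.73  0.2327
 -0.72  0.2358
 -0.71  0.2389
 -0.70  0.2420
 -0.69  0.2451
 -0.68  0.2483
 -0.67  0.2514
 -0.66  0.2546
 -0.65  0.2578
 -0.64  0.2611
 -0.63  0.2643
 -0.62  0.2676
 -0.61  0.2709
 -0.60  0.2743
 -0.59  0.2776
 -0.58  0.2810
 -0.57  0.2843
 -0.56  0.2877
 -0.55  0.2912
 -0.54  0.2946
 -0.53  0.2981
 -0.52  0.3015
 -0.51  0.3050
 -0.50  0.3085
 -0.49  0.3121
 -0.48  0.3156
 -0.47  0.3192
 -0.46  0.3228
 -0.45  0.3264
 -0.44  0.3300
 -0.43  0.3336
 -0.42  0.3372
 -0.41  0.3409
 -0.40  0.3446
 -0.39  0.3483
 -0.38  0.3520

σ√T = 0.51·√0.5 = 0.3606
d₁ = [ln(280/230) + (0.027 + ½·0.51²)·0.5] / (σ√T) = (0.1967 + 0.0785) / 0.3606 = 0.7632 which rounds to 0.76
d₂ = 0.7632 − 0.3606 = 0.4026 which rounds to 0.40
e^(−rT) = e^(−0.027·0.5) = 0.9866
N(−d₂) = N(-0.40) = 0.3446;  N(−d₁) = N(-0.76) = 0.2236
P = 230·0.9866·0.3446 − 280·0.2236 = 78.1959 − 62.6080 = 15.5879

€15.59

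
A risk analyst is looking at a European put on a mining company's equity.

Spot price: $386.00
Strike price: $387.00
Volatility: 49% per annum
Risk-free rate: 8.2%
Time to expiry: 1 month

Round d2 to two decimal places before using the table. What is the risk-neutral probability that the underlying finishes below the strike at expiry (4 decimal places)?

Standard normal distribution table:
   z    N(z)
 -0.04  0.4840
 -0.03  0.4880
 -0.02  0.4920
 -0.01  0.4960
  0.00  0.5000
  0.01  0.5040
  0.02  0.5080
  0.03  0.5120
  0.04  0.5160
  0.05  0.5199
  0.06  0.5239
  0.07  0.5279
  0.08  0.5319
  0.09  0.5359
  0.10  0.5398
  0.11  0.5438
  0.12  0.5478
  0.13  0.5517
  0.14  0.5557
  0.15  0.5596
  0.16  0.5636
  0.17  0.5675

0.5160

T = 0.08333;  σ√T = 0.1415
d₁ = [ln(386/387) + (0.082 + 0.49²/2)·0.08333] / 0.1415 = [-0.0026 + 0.0168] / 0.1415 = 0.1007 ≈ 0.10
d₂ = d₁ − σ√T = 0.1007 − 0.1415 = -0.0407 ≈ -0.04
Risk-neutral Pr[S_T < K] = N(−d₂) = N(0.04) = 0.5160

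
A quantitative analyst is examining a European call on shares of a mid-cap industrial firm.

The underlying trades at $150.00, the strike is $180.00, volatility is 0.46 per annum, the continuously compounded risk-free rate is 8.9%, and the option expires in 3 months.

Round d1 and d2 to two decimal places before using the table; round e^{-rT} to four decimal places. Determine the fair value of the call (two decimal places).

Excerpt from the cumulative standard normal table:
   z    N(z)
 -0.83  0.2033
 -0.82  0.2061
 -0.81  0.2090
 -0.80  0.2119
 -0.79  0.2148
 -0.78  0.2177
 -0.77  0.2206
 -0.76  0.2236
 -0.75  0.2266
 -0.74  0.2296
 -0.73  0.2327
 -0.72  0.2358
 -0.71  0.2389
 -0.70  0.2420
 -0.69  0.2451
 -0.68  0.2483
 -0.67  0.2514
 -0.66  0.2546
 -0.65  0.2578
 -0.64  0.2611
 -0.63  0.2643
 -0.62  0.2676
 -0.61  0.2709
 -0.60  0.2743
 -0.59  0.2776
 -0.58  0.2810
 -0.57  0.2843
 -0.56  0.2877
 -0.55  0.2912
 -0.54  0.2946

$5.36

σ√T = 0.46 × 0.5000 = 0.2300
ln(S/K) + (r + σ²/2)T = ln(150/180) + (0.089 + 0.46²/2)·0.25 = -0.1823 + 0.0487 = -0.1336
d₁ = -0.1336 / 0.2300 = -0.5810 which rounds to -0.58
d₂ = d₁ − σ√T = -0.5810 − 0.2300 = -0.8110 which rounds to -0.81
e^(−rT) = e^(−0.089·0.25) = 0.9780
N(d₁) = N(-0.58) = 0.2810;  N(d₂) = N(-0.81) = 0.2090
C = 150·0.2810 − 180·0.9780·0.2090 = 42.1500 − 36.7924 = 5.3576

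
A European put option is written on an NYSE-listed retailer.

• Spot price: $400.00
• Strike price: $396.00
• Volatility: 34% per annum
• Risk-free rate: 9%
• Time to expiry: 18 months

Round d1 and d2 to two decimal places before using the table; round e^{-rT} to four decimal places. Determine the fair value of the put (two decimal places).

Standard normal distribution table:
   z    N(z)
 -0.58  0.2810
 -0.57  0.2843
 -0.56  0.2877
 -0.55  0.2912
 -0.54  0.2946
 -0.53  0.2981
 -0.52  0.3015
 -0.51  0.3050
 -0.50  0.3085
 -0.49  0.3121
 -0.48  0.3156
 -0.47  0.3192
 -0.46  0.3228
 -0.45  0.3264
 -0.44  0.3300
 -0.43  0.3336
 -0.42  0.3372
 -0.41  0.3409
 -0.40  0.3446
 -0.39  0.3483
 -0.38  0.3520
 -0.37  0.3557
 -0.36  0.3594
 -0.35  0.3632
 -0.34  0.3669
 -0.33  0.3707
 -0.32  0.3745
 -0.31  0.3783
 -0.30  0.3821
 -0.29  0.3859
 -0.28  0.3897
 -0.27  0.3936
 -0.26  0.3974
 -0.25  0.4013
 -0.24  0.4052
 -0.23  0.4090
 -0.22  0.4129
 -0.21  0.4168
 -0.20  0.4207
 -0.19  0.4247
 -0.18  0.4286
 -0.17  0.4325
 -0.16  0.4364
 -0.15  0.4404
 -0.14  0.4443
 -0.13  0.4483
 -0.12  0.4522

$38.64

σ√T = 0.34·√1.5 = 0.4164
d₁ = [ln(400/396) + (0.09 + 0.34²/2)·1.5] / 0.4164 = [0.0101 + 0.2217] / 0.4164 = 0.5565 → 0.56
d₂ = d₁ − σ√T = 0.5565 − 0.4164 = 0.1401 → 0.14
exp(−rT) = exp(−0.09·1.5) = 0.8737
N(−d₂) = N(-0.14) = 0.4443;  N(−d₁) = N(-0.56) = 0.2877
P = 396·0.8737·0.4443 − 400·0.2877 = 153.7212 − 115.0800 = 38.6412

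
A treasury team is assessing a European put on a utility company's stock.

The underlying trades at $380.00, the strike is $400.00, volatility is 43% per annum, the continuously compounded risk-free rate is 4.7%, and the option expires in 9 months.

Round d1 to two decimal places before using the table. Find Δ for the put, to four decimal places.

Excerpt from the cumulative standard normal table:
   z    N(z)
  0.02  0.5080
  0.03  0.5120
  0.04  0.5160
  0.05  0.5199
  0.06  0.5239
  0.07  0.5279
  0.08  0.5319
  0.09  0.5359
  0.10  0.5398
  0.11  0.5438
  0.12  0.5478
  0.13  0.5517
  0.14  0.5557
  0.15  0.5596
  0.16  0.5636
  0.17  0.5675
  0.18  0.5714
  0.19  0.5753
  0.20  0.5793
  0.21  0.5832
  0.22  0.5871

-0.4443

σ√T = 0.43·√0.75 = 0.3724
d₁ = [ln(380/400) + (0.047 + 0.43²/2)·0.75] / 0.3724 = [-0.0513 + 0.1046] / 0.3724 = 0.1431 ≈ 0.14
N(d₁) = N(0.14) = 0.5557
Δ_put = N(d₁) − 1 = 0.5557 − 1 = -0.4443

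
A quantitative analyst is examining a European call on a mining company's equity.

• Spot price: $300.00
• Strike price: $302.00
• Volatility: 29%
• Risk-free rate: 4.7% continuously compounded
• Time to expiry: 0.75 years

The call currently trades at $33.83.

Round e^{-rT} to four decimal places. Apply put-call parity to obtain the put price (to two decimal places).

e^(−rT) = e^(−0.047·0.75) = 0.9654
Put-call parity: C − P = S − K·e^(−rT) = 300 − 302·0.9654 = 300 − 291.5508 = 8.4492
P = C − (C − P) = 33.83 − (8.4492) = 25.3808

$25.38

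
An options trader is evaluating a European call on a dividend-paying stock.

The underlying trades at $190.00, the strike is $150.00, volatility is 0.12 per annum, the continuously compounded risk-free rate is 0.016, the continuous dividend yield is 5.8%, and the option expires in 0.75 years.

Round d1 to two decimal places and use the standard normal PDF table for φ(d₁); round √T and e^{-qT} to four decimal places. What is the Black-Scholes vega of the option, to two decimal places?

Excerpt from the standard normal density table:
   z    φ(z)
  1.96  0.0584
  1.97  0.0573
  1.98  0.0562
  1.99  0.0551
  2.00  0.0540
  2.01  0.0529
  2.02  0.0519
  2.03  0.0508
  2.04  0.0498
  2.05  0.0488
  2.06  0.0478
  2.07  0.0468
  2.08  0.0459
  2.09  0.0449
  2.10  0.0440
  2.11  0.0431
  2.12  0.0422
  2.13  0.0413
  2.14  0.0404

σ√T = 0.12·√0.75 = 0.1039
d₁ = [ln(190/150) + (0.016 − 0.058 + 0.12²/2)·0.75] / 0.1039 = [0.2364 − 0.0261] / 0.1039 = 2.0235 ≈ 2.02
√T = √0.75 = 0.8660
φ(d₁) = φ(2.02) = 0.0519
exp(−qT) = exp(−0.058·0.75) = 0.9574
vega = S·exp(−qT)·φ(d₁)·√T = 190·0.9574·0.0519·0.8660 = 8.1758
(Vega is the same for a European call and put with the same parameters.)

8.18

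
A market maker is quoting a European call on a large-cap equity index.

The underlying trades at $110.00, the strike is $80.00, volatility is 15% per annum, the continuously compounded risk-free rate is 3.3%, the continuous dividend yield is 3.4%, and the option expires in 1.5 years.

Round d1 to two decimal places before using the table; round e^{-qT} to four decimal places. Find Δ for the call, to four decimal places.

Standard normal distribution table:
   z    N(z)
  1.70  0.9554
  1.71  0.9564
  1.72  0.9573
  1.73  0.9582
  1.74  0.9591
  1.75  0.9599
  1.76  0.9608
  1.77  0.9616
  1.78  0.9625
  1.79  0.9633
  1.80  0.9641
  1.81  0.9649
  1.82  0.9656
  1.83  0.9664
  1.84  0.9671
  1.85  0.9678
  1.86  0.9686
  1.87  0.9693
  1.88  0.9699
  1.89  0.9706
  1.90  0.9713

0.9176

σ√T = 0.15 × 1.2247 = 0.1837
ln(S/K) + (r − q + σ²/2)T = ln(110/80) + (0.033 − 0.034 + 0.15²/2)·1.5 = 0.3185 + 0.0154 = 0.3338
d₁ = 0.3338 / 0.1837 = 1.8171 → 1.82
N(d₁) = N(1.82) = 0.9656
Δ_call = e^(−qT)·N(d₁) = 0.9503·0.9656 = 0.9176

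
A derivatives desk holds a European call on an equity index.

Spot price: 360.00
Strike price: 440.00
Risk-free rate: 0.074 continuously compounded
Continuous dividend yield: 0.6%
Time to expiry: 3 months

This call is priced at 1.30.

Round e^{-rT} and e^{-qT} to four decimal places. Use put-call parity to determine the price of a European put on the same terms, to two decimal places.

e^(−qT) = e^(−0.006·0.25) = 0.9985;  e^(−rT) = e^(−0.074·0.25) = 0.9817
Put-call parity: C − P = S·e^(−qT) − K·e^(−rT) = 360·0.9985 − 440·0.9817 = 359.4600 − 431.9480 = -72.4880
P = C − (C − P) = 1.30 − (-72.4880) = 73.7880

73.79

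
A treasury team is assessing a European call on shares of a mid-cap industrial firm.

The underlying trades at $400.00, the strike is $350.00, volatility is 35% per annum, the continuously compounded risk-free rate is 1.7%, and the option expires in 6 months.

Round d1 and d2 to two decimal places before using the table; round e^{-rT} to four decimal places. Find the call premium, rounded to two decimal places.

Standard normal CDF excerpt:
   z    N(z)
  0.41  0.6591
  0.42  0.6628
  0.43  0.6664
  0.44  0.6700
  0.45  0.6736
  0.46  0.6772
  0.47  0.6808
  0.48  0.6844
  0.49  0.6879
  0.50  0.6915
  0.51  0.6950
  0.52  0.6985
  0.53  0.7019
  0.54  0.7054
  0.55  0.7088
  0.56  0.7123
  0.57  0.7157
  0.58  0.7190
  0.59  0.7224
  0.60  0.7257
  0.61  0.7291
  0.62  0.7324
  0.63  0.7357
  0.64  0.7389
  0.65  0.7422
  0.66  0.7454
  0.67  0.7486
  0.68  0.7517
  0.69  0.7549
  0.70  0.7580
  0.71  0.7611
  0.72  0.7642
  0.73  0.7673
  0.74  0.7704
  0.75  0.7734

σ√T = 0.35 × 0.7071 = 0.2475
ln(S/K) + (r + σ²/2)T = ln(400/350) + (0.017 + 0.35²/2)·0.5 = 0.1335 + 0.0391 = 0.1727
d₁ = 0.1727 / 0.2475 = 0.6976 ≈ 0.70
d₂ = d₁ − σ√T = 0.6976 − 0.2475 = 0.4501 ≈ 0.45
exp(−rT) = exp(−0.017·0.5) = 0.9915
C = 400·N(0.70) − 350·0.9915·N(0.45) = 400·0.7580 − 350·0.9915·0.6736 = 303.2000 − 233.7560 = 69.4440

$69.44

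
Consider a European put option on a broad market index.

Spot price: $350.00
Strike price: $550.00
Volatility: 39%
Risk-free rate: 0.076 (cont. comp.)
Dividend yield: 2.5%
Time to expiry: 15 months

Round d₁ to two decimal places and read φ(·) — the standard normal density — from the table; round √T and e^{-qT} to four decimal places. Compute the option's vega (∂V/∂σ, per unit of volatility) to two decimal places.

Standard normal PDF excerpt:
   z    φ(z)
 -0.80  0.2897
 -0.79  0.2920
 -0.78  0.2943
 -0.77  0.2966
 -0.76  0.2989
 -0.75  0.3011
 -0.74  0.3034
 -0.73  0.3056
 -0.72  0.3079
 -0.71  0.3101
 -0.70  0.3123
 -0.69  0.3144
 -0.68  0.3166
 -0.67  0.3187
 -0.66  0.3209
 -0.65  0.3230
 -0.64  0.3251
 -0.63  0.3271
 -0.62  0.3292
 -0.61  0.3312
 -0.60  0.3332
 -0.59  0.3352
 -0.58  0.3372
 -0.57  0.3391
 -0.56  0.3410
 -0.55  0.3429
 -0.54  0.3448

120.87

σ√T = 0.39·√1.25 = 0.4360
d₁ = [ln(350/550) + (0.076 − 0.025 + 0.39²/2)·1.25] / 0.4360 = [-0.4520 + 0.1588] / 0.4360 = -0.6724 ⇒ -0.67
√T = √1.25 = 1.1180
φ(d₁) = φ(-0.67) = 0.3187
e^(−qT) = e^(−0.025·1.25) = 0.9692
vega = S·e^(−qT)·φ(d₁)·√T = 350·0.9692·0.3187·1.1180 = 120.8663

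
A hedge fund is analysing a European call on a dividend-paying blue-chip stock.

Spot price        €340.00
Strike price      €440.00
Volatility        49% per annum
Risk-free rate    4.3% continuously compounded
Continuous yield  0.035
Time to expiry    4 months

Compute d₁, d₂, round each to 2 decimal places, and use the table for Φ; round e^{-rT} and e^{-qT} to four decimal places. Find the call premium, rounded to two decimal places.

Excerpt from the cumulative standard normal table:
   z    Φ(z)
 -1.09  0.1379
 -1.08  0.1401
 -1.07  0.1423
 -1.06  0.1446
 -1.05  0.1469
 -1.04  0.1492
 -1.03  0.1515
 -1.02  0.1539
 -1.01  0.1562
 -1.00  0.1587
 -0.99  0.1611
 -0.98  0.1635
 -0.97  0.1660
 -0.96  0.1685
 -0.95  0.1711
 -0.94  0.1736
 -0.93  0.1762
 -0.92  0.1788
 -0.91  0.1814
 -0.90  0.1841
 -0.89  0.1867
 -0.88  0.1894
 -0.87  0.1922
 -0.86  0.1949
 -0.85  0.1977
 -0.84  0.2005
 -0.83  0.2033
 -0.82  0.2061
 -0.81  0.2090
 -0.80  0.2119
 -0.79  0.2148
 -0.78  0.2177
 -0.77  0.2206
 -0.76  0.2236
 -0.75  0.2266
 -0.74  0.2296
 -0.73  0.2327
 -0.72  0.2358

€10.43

σ√T = 0.49·√0.3333 = 0.2829
ln(S/K) + (r − q + σ²/2)T = ln(340/440) + (0.043 − 0.035 + 0.49²/2)·0.3333 = -0.2578 + 0.0427 = -0.2151
d₁ = -0.2151 / 0.2829 = -0.7605 which rounds to -0.76
d₂ = d₁ − σ√T = -0.7605 − 0.2829 = -1.0434 which rounds to -1.04
e^(−qT) = e^(−0.035·0.3333) = 0.9884;  e^(−rT) = e^(−0.043·0.3333) = 0.9858
C = 340·0.9884·N(-0.76) − 440·0.9858·N(-1.04) = 340·0.9884·0.2236 − 440·0.9858·0.1492 = 75.1421 − 64.7158 = 10.4263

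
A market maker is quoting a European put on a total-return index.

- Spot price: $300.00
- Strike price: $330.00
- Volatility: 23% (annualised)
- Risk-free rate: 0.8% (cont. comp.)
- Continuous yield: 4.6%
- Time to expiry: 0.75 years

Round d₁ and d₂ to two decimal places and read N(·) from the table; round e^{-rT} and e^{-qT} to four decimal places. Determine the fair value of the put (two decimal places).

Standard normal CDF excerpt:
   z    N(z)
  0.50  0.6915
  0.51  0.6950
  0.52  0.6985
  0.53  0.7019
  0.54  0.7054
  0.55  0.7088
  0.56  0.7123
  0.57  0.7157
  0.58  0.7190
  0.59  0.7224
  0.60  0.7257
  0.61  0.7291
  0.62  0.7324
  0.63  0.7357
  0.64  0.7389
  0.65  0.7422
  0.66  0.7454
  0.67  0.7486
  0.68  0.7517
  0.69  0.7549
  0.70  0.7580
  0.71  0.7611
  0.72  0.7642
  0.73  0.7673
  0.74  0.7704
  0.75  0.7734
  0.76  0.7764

σ√T = 0.23·√0.75 = 0.1992
ln(S/K) + (r − q + σ²/2)T = ln(300/330) + (0.008 − 0.046 + 0.23²/2)·0.75 = -0.0953 − 0.0087 = -0.1040
d₁ = -0.1040 / 0.1992 = -0.5220 which rounds to -0.52
d₂ = d₁ − σ√T = -0.5220 − 0.1992 = -0.7212 which rounds to -0.72
exp(−qT) = exp(−0.046·0.75) = 0.9661;  exp(−rT) = exp(−0.008·0.75) = 0.9940
P = 330·0.9940·N(0.72) − 300·0.9661·N(0.52) = 330·0.9940·0.7642 − 300·0.9661·0.6985 = 250.6729 − 202.4463 = 48.2266

$48.23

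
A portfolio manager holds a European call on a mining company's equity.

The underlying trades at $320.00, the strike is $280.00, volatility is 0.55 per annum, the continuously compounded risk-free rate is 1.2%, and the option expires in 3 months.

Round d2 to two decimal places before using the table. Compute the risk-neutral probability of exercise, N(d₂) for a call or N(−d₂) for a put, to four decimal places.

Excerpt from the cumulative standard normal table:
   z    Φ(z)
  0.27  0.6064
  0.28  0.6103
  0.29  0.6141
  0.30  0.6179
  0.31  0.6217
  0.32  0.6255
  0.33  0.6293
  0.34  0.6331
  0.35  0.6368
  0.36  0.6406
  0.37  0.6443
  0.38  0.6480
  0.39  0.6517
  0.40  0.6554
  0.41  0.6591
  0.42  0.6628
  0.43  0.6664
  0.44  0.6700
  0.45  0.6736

0.6406

T = 0.25;  σ√T = 0.2750
d₁ = [ln(320/280) + (0.012 + 0.55²/2)·0.25] / 0.2750 = [0.1335 + 0.0408] / 0.2750 = 0.6340 ≈ 0.63
d₂ = d₁ − σ√T = 0.6340 − 0.2750 = 0.3590 ≈ 0.36
Risk-neutral Pr[S_T > K] = N(d₂) = N(0.36) = 0.6406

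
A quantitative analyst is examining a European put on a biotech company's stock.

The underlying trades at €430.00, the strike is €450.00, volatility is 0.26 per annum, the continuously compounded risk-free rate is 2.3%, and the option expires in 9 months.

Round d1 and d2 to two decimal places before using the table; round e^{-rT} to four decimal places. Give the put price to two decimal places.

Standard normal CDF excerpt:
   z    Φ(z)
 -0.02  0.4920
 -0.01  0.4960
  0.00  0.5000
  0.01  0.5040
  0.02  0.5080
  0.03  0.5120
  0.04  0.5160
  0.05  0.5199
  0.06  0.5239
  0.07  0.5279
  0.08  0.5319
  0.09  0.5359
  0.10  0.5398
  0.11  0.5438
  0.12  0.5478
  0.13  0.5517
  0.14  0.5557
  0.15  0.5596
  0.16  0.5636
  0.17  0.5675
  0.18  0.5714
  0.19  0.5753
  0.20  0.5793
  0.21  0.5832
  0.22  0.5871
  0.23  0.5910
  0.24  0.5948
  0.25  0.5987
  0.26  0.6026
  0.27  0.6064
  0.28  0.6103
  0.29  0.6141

T = 0.75;  σ√T = 0.2252
d₁ = [ln(430/450) + (0.023 + 0.26²/2)·0.75] / 0.2252 = [-0.0455 + 0.0426] / 0.2252 = -0.0127 which rounds to -0.01
d₂ = d₁ − σ√T = -0.0127 − 0.2252 = -0.2379 which rounds to -0.24
e^(−rT) = e^(−0.023·0.75) = 0.9829
N(−d₂) = N(0.24) = 0.5948;  N(−d₁) = N(0.01) = 0.5040
P = 450·0.9829·0.5948 − 430·0.5040 = 263.0830 − 216.7200 = 46.3630

€46.36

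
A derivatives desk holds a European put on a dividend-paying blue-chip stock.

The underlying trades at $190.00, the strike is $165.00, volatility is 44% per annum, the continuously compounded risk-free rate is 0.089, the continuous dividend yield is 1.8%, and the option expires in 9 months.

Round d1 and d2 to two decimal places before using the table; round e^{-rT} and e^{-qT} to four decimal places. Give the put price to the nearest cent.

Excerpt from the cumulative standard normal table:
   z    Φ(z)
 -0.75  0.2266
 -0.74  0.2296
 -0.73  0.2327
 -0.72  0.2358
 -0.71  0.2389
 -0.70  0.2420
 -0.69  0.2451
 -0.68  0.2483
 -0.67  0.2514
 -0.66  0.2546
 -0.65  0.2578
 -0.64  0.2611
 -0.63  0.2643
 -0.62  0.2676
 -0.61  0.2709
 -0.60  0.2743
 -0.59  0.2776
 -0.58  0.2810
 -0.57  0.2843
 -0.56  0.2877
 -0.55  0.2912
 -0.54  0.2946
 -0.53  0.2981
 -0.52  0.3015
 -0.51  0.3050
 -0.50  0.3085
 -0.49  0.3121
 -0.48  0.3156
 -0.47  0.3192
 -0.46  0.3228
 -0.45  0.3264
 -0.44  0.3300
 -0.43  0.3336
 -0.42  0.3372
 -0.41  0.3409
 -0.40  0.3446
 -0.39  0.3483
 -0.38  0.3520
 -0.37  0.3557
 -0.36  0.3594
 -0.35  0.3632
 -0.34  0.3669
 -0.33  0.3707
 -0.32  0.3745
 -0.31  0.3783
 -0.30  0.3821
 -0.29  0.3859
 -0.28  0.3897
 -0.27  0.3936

σ√T = 0.44 × 0.8660 = 0.3811
d₁ = [ln(190/165) + (0.089 − 0.018 + 0.44²/2)·0.75] / 0.3811 = [0.1411 + 0.1259] / 0.3811 = 0.7005 ⇒ 0.70
d₂ = d₁ − σ√T = 0.7005 − 0.3811 = 0.3195 ⇒ 0.32
e^(−qT) = e^(−0.018·0.75) = 0.9866;  e^(−rT) = e^(−0.089·0.75) = 0.9354
N(−d₂) = N(-0.32) = 0.3745;  N(−d₁) = N(-0.70) = 0.2420
P = 165·0.9354·0.3745 − 190·0.9866·0.2420 = 57.8007 − 45.3639 = 12.4368

$12.44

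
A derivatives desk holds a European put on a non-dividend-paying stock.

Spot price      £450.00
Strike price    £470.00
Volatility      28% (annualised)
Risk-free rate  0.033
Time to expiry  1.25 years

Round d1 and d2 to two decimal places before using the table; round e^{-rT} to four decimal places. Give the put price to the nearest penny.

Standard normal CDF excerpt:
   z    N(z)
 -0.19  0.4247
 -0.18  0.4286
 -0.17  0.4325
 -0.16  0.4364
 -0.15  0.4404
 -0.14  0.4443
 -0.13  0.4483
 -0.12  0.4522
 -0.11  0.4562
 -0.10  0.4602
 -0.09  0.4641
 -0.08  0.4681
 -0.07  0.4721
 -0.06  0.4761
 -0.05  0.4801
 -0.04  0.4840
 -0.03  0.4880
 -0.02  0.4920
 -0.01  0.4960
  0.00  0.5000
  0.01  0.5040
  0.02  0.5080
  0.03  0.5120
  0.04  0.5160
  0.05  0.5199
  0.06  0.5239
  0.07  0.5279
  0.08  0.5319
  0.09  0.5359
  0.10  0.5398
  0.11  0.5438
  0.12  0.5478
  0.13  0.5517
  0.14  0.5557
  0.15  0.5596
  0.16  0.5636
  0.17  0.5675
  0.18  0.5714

σ√T = 0.28·√1.25 = 0.3130
d₁ = [ln(450/470) + (0.033 + 0.28²/2)·1.25] / 0.3130 = [-0.0435 + 0.0903] / 0.3130 = 0.1494 ≈ 0.15
d₂ = d₁ − σ√T = 0.1494 − 0.3130 = -0.1637 ≈ -0.16
e^(−rT) = e^(−0.033·1.25) = 0.9596
N(−d₂) = N(0.16) = 0.5636;  N(−d₁) = N(-0.15) = 0.4404
P = 470·0.9596·0.5636 − 450·0.4404 = 254.1904 − 198.1800 = 56.0104

£56.01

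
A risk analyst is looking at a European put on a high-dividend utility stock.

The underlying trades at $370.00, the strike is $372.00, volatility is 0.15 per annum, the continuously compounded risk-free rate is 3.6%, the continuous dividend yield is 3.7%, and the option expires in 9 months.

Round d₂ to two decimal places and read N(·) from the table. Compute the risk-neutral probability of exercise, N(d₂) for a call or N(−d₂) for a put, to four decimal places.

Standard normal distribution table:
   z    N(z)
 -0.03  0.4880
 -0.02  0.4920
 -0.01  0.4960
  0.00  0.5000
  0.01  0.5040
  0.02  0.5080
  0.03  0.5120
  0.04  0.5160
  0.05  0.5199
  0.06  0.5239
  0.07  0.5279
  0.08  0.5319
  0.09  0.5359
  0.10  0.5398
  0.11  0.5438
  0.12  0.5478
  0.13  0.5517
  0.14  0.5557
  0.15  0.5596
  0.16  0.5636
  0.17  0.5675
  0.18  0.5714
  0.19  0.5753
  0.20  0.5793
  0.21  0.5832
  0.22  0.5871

σ√T = 0.15 × 0.8660 = 0.1299
ln(S/K) + (r − q + σ²/2)T = ln(370/372) + (0.036 − 0.037 + 0.15²/2)·0.75 = -0.0054 + 0.0077 = 0.0023
d₁ = 0.0023 / 0.1299 = 0.0177 ≈ 0.02
d₂ = d₁ − σ√T = 0.0177 − 0.1299 = -0.1122 ≈ -0.11
Pr(exercise) under Q = N(−d₂) = N(0.11) = 0.5438

0.5438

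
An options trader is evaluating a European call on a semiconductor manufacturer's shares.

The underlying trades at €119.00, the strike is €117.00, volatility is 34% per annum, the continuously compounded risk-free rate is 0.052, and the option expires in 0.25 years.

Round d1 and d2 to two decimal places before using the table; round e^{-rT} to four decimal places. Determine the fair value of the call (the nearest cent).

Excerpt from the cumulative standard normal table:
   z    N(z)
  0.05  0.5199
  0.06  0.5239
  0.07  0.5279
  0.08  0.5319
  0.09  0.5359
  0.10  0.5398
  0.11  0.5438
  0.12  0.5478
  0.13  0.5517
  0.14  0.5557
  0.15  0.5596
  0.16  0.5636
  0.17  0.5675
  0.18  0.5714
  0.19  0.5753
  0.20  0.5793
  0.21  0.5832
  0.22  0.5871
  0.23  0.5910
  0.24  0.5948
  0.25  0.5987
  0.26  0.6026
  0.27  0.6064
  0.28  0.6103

T = 0.25;  σ√T = 0.1700
d₁ = [ln(119/117) + (0.052 + 0.34²/2)·0.25] / 0.1700 = [0.0169 + 0.0275] / 0.1700 = 0.2612 ⇒ 0.26
d₂ = d₁ − σ√T = 0.2612 − 0.1700 = 0.0912 ⇒ 0.09
e^(−rT) = e^(−0.052·0.25) = 0.9871
C = 119·N(0.26) − 117·0.9871·N(0.09) = 119·0.6026 − 117·0.9871·0.5359 = 71.7094 − 61.8915 = 9.8179

€9.82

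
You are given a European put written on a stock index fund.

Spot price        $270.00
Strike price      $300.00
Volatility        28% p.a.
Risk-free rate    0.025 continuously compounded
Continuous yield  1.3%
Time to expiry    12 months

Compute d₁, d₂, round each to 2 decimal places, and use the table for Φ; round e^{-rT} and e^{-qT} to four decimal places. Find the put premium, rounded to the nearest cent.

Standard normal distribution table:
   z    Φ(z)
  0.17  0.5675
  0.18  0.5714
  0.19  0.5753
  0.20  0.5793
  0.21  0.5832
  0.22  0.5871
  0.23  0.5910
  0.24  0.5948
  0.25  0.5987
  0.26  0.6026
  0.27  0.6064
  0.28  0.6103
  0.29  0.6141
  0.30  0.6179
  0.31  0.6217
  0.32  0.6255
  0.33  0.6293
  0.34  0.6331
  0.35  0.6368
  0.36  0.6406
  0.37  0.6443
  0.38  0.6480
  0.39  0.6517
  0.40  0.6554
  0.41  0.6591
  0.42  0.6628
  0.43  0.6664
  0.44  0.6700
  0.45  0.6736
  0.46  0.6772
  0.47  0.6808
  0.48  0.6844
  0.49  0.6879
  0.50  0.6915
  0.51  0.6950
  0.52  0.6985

$45.87

σ√T = 0.28·√1 = 0.2800
d₁ = [ln(270/300) + (0.025 − 0.013 + 0.28²/2)·1] / 0.2800 = [-0.1054 + 0.0512] / 0.2800 = -0.1934 ≈ -0.19
d₂ = d₁ − σ√T = -0.1934 − 0.2800 = -0.4734 ≈ -0.47
e^(−qT) = e^(−0.013·1) = 0.9871;  e^(−rT) = e^(−0.025·1) = 0.9753
N(−d₂) = N(0.47) = 0.6808;  N(−d₁) = N(0.19) = 0.5753
P = 300·0.9753·0.6808 − 270·0.9871·0.5753 = 199.1953 − 153.3272 = 45.8680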